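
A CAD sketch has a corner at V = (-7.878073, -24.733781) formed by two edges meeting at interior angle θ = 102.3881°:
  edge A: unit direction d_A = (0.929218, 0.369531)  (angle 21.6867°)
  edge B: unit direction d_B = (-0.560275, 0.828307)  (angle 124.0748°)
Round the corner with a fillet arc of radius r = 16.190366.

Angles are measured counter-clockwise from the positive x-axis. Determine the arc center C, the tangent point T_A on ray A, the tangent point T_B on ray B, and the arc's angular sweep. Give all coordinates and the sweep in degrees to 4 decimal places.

center=(-1.7623,-4.8780) T_A=(4.2205,-19.9224) T_B=(-15.1729,-13.9491) sweep=77.6119

bisector direction at 72.8807° = (0.294361,0.955694)
center distance |VC| = r/sin(θ/2) = 16.190366/sin(51.1940°) = 20.776247
C = V + |VC|·bis = (-1.7623,-4.8780)
T_A = V + ((C−V)·d_A)·d_A = V + 13.0202·d_A = (4.2205,-19.9224)
T_B = V + ((C−V)·d_B)·d_B = V + 13.0202·d_B = (-15.1729,-13.9491)
sweep = 180° − θ = 77.6119°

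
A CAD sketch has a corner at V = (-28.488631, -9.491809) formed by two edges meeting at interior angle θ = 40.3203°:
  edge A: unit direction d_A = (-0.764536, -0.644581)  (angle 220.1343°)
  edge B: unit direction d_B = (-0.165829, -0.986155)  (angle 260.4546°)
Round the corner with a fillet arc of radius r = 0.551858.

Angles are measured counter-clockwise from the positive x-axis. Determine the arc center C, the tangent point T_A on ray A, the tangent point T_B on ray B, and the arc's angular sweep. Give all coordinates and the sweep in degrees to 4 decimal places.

center=(-29.2821,-10.8826) T_A=(-29.6378,-10.4607) T_B=(-28.7379,-10.9741) sweep=139.6797

bisector direction at 240.2945° = (-0.495543,-0.868584)
center distance |VC| = r/sin(θ/2) = 0.551858/sin(20.1602°) = 1.601234
C = V + |VC|·bis = (-29.2821,-10.8826)
T_A = V + ((C−V)·d_A)·d_A = V + 1.5031·d_A = (-29.6378,-10.4607)
T_B = V + ((C−V)·d_B)·d_B = V + 1.5031·d_B = (-28.7379,-10.9741)
sweep = 180° − θ = 139.6797°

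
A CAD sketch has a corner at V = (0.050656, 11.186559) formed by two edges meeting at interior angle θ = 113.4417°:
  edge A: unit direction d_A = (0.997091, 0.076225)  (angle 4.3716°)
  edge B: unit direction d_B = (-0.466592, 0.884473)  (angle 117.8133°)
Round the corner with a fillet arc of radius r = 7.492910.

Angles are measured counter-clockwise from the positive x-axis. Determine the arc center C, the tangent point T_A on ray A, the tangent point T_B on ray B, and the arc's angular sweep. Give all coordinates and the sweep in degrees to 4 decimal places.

center=(4.3832,19.0325) T_A=(4.9544,11.5614) T_B=(-2.2441,15.5364) sweep=66.5583

bisector direction at 61.0924° = (0.483398,0.875401)
center distance |VC| = r/sin(θ/2) = 7.492910/sin(56.7208°) = 8.962735
C = V + |VC|·bis = (4.3832,19.0325)
T_A = V + ((C−V)·d_A)·d_A = V + 4.9180·d_A = (4.9544,11.5614)
T_B = V + ((C−V)·d_B)·d_B = V + 4.9180·d_B = (-2.2441,15.5364)
sweep = 180° − θ = 66.5583°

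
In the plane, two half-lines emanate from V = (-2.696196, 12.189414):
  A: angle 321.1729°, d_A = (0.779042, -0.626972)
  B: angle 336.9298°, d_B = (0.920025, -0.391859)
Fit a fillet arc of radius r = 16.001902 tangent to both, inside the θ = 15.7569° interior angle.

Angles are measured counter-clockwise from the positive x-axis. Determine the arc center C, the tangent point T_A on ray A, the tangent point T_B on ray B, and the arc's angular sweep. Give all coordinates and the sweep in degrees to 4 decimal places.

bisector direction at 329.0514° = (0.857629,-0.514270)
center distance |VC| = r/sin(θ/2) = 16.001902/sin(7.8784°) = 116.740862
C = V + |VC|·bis = (97.4241,-47.8469)
T_A = V + ((C−V)·d_A)·d_A = V + 115.6390·d_A = (87.3913,-60.3130)
T_B = V + ((C−V)·d_B)·d_B = V + 115.6390·d_B = (103.6946,-33.1247)
sweep = 180° − θ = 164.2431°

center=(97.4241,-47.8469) T_A=(87.3913,-60.3130) T_B=(103.6946,-33.1247) sweep=164.2431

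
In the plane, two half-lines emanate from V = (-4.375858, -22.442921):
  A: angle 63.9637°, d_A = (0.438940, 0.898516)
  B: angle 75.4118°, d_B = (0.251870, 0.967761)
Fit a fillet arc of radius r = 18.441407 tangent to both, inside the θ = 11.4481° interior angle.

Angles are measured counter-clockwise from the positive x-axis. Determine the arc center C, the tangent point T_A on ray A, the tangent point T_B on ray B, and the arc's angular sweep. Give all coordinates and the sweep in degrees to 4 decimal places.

bisector direction at 69.6877° = (0.347136,0.937815)
center distance |VC| = r/sin(θ/2) = 18.441407/sin(5.7241°) = 184.899584
C = V + |VC|·bis = (59.8095,150.9586)
T_A = V + ((C−V)·d_A)·d_A = V + 183.9776·d_A = (76.3794,142.8640)
T_B = V + ((C−V)·d_B)·d_B = V + 183.9776·d_B = (41.9626,155.6035)
sweep = 180° − θ = 168.5519°

center=(59.8095,150.9586) T_A=(76.3794,142.8640) T_B=(41.9626,155.6035) sweep=168.5519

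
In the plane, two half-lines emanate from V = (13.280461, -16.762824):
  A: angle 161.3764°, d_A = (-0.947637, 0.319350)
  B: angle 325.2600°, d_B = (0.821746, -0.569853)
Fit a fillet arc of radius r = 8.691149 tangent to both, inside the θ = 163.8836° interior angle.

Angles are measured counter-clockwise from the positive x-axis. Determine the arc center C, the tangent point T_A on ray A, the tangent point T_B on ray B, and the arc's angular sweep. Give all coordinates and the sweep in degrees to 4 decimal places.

center=(9.3389,-24.6059) T_A=(12.1144,-16.3699) T_B=(14.2916,-17.4640) sweep=16.1164

bisector direction at 243.3182° = (-0.449035,-0.893514)
center distance |VC| = r/sin(θ/2) = 8.691149/sin(81.9418°) = 8.777820
C = V + |VC|·bis = (9.3389,-24.6059)
T_A = V + ((C−V)·d_A)·d_A = V + 1.2305·d_A = (12.1144,-16.3699)
T_B = V + ((C−V)·d_B)·d_B = V + 1.2305·d_B = (14.2916,-17.4640)
sweep = 180° − θ = 16.1164°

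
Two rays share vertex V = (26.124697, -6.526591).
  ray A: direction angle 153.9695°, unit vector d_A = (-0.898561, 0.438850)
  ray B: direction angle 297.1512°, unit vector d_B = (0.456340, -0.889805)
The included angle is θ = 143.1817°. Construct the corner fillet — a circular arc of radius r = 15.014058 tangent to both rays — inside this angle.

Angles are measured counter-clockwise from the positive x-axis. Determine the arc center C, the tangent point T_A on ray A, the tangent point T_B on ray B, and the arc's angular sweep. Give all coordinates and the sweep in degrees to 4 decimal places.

center=(15.0455,-17.8246) T_A=(21.6344,-4.3336) T_B=(28.4051,-10.9731) sweep=36.8183

bisector direction at 225.5604° = (-0.700158,-0.713988)
center distance |VC| = r/sin(θ/2) = 15.014058/sin(71.5909°) = 15.823833
C = V + |VC|·bis = (15.0455,-17.8246)
T_A = V + ((C−V)·d_A)·d_A = V + 4.9972·d_A = (21.6344,-4.3336)
T_B = V + ((C−V)·d_B)·d_B = V + 4.9972·d_B = (28.4051,-10.9731)
sweep = 180° − θ = 36.8183°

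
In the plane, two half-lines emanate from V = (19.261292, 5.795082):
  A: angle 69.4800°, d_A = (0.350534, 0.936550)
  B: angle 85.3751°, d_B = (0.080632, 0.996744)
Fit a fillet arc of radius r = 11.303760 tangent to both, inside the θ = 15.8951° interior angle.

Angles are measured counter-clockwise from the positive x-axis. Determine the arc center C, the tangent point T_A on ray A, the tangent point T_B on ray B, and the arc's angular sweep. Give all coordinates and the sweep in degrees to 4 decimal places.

bisector direction at 77.4275° = (0.217674,0.976022)
center distance |VC| = r/sin(θ/2) = 11.303760/sin(7.9475°) = 81.753410
C = V + |VC|·bis = (37.0569,85.5882)
T_A = V + ((C−V)·d_A)·d_A = V + 80.9682·d_A = (47.6434,81.6258)
T_B = V + ((C−V)·d_B)·d_B = V + 80.9682·d_B = (25.7899,86.4996)
sweep = 180° − θ = 164.1049°

center=(37.0569,85.5882) T_A=(47.6434,81.6258) T_B=(25.7899,86.4996) sweep=164.1049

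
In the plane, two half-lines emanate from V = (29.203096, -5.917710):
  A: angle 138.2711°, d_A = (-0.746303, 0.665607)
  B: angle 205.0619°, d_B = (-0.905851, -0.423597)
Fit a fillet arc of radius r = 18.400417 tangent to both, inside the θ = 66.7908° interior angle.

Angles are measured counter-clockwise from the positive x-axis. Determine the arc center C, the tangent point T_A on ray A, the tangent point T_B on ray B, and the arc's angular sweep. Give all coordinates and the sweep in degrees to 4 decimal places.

center=(-3.8741,-1.0725) T_A=(8.3734,12.6598) T_B=(3.9203,-17.7405) sweep=113.2092

bisector direction at 171.6665° = (-0.989441,0.144935)
center distance |VC| = r/sin(θ/2) = 18.400417/sin(33.3954°) = 33.430157
C = V + |VC|·bis = (-3.8741,-1.0725)
T_A = V + ((C−V)·d_A)·d_A = V + 27.9106·d_A = (8.3734,12.6598)
T_B = V + ((C−V)·d_B)·d_B = V + 27.9106·d_B = (3.9203,-17.7405)
sweep = 180° − θ = 113.2092°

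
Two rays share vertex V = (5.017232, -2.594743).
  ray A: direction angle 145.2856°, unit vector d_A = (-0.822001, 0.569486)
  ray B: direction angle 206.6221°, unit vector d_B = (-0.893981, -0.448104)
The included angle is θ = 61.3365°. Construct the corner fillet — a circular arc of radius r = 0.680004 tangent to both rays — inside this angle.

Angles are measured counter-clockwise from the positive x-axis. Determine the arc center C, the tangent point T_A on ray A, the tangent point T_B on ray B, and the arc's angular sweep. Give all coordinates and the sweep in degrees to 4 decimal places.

center=(3.6874,-2.5007) T_A=(4.0746,-1.9417) T_B=(3.9921,-3.1086) sweep=118.6635

bisector direction at 175.9539° = (-0.997508,0.070560)
center distance |VC| = r/sin(θ/2) = 0.680004/sin(30.6683°) = 1.333168
C = V + |VC|·bis = (3.6874,-2.5007)
T_A = V + ((C−V)·d_A)·d_A = V + 1.1467·d_A = (4.0746,-1.9417)
T_B = V + ((C−V)·d_B)·d_B = V + 1.1467·d_B = (3.9921,-3.1086)
sweep = 180° − θ = 118.6635°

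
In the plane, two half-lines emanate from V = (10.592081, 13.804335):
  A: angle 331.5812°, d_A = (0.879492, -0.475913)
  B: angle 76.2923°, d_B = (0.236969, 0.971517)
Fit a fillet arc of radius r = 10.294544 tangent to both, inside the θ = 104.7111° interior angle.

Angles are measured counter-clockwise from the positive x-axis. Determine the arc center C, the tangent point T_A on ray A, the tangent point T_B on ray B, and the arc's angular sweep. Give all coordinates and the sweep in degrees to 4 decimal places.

bisector direction at 23.9368° = (0.913994,0.405728)
center distance |VC| = r/sin(θ/2) = 10.294544/sin(52.3556°) = 13.001181
C = V + |VC|·bis = (22.4751,19.0793)
T_A = V + ((C−V)·d_A)·d_A = V + 7.9406·d_A = (17.5758,10.0253)
T_B = V + ((C−V)·d_B)·d_B = V + 7.9406·d_B = (12.4738,21.5188)
sweep = 180° − θ = 75.2889°

center=(22.4751,19.0793) T_A=(17.5758,10.0253) T_B=(12.4738,21.5188) sweep=75.2889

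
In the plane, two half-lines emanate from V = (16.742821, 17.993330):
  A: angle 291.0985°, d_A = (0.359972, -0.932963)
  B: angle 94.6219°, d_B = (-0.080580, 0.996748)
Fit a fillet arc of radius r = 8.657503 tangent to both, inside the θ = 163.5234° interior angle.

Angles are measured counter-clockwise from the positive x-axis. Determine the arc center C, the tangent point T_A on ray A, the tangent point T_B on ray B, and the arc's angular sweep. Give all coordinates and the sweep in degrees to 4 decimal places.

bisector direction at 12.8602° = (0.974916,0.222573)
center distance |VC| = r/sin(θ/2) = 8.657503/sin(81.7617°) = 8.747774
C = V + |VC|·bis = (25.2712,19.9403)
T_A = V + ((C−V)·d_A)·d_A = V + 1.2535·d_A = (17.1940,16.8239)
T_B = V + ((C−V)·d_B)·d_B = V + 1.2535·d_B = (16.6418,19.2427)
sweep = 180° − θ = 16.4766°

center=(25.2712,19.9403) T_A=(17.1940,16.8239) T_B=(16.6418,19.2427) sweep=16.4766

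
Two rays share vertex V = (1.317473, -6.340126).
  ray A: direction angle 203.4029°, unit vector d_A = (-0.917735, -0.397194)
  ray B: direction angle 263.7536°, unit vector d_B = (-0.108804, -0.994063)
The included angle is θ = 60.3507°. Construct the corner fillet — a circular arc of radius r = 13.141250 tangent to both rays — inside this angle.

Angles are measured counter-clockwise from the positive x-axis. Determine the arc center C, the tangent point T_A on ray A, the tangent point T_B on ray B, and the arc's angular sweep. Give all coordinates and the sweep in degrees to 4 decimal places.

center=(-14.2049,-27.3774) T_A=(-19.4245,-15.3172) T_B=(-1.1416,-28.8072) sweep=119.6493

bisector direction at 233.5782° = (-0.593724,-0.804668)
center distance |VC| = r/sin(θ/2) = 13.141250/sin(30.1754°) = 26.144038
C = V + |VC|·bis = (-14.2049,-27.3774)
T_A = V + ((C−V)·d_A)·d_A = V + 22.6013·d_A = (-19.4245,-15.3172)
T_B = V + ((C−V)·d_B)·d_B = V + 22.6013·d_B = (-1.1416,-28.8072)
sweep = 180° − θ = 119.6493°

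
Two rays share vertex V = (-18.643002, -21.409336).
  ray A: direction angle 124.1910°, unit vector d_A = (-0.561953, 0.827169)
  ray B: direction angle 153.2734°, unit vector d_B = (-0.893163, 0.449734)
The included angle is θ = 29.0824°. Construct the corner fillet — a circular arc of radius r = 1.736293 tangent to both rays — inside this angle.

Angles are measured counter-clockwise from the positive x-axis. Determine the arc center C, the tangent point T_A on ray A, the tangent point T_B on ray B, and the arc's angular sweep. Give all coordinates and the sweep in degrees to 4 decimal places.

bisector direction at 138.7322° = (-0.751635,0.659579)
center distance |VC| = r/sin(θ/2) = 1.736293/sin(14.5412°) = 6.915405
C = V + |VC|·bis = (-23.8409,-16.8481)
T_A = V + ((C−V)·d_A)·d_A = V + 6.6939·d_A = (-22.4047,-15.8724)
T_B = V + ((C−V)·d_B)·d_B = V + 6.6939·d_B = (-24.6217,-18.3989)
sweep = 180° − θ = 150.9176°

center=(-23.8409,-16.8481) T_A=(-22.4047,-15.8724) T_B=(-24.6217,-18.3989) sweep=150.9176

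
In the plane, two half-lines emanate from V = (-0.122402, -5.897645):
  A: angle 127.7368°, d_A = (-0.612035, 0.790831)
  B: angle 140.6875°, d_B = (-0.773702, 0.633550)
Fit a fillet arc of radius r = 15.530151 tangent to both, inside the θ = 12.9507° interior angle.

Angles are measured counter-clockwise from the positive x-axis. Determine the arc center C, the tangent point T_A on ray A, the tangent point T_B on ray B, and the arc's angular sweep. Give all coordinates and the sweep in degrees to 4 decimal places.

center=(-96.1487,92.8065) T_A=(-83.8670,102.3115) T_B=(-105.9878,80.7908) sweep=167.0493

bisector direction at 134.2122° = (-0.697317,0.716763)
center distance |VC| = r/sin(θ/2) = 15.530151/sin(6.4753°) = 137.708254
C = V + |VC|·bis = (-96.1487,92.8065)
T_A = V + ((C−V)·d_A)·d_A = V + 136.8297·d_A = (-83.8670,102.3115)
T_B = V + ((C−V)·d_B)·d_B = V + 136.8297·d_B = (-105.9878,80.7908)
sweep = 180° − θ = 167.0493°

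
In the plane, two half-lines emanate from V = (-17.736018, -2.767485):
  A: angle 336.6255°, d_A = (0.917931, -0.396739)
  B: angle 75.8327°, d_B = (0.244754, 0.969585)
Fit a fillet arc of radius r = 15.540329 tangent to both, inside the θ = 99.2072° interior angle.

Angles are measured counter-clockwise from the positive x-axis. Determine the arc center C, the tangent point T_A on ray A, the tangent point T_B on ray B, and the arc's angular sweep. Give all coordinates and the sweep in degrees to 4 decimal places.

bisector direction at 26.2291° = (0.897034,0.441962)
center distance |VC| = r/sin(θ/2) = 15.540329/sin(49.6036°) = 20.405406
C = V + |VC|·bis = (0.5683,6.2509)
T_A = V + ((C−V)·d_A)·d_A = V + 13.2242·d_A = (-5.5971,-8.0140)
T_B = V + ((C−V)·d_B)·d_B = V + 13.2242·d_B = (-14.4993,10.0545)
sweep = 180° − θ = 80.7928°

center=(0.5683,6.2509) T_A=(-5.5971,-8.0140) T_B=(-14.4993,10.0545) sweep=80.7928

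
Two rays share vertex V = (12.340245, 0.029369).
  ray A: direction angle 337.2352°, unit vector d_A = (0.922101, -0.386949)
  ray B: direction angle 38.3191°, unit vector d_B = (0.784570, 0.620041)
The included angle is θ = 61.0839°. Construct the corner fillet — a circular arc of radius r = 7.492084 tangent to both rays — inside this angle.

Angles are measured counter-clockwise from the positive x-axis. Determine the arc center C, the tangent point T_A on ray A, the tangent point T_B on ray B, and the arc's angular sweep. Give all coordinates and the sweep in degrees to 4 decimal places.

bisector direction at 7.7772° = (0.990802,0.135320)
center distance |VC| = r/sin(θ/2) = 7.492084/sin(30.5419°) = 14.743290
C = V + |VC|·bis = (26.9479,2.0244)
T_A = V + ((C−V)·d_A)·d_A = V + 12.6978·d_A = (24.0489,-4.8840)
T_B = V + ((C−V)·d_B)·d_B = V + 12.6978·d_B = (22.3025,7.9025)
sweep = 180° − θ = 118.9161°

center=(26.9479,2.0244) T_A=(24.0489,-4.8840) T_B=(22.3025,7.9025) sweep=118.9161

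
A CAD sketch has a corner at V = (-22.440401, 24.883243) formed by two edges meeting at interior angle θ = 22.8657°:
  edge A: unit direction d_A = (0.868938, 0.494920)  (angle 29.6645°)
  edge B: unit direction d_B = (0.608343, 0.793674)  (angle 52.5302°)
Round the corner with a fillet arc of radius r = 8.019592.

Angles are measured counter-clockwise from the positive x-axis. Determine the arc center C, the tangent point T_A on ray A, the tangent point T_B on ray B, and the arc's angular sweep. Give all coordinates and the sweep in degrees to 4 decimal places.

bisector direction at 41.0973° = (0.753594,0.657340)
center distance |VC| = r/sin(θ/2) = 8.019592/sin(11.4329°) = 40.458172
C = V + |VC|·bis = (8.0486,51.4780)
T_A = V + ((C−V)·d_A)·d_A = V + 39.6554·d_A = (12.0177,44.5095)
T_B = V + ((C−V)·d_B)·d_B = V + 39.6554·d_B = (1.6837,56.3567)
sweep = 180° − θ = 157.1343°

center=(8.0486,51.4780) T_A=(12.0177,44.5095) T_B=(1.6837,56.3567) sweep=157.1343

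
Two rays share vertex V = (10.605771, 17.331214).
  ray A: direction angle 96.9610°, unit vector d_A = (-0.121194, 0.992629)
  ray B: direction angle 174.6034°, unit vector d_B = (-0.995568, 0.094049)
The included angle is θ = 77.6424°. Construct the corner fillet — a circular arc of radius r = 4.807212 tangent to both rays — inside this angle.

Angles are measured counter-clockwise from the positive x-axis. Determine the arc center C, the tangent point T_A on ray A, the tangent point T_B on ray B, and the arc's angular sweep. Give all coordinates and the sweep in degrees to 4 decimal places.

center=(5.1099,22.6790) T_A=(9.8817,23.2616) T_B=(4.6578,17.8931) sweep=102.3576

bisector direction at 135.7822° = (-0.716694,0.697388)
center distance |VC| = r/sin(θ/2) = 4.807212/sin(38.8212°) = 7.668324
C = V + |VC|·bis = (5.1099,22.6790)
T_A = V + ((C−V)·d_A)·d_A = V + 5.9744·d_A = (9.8817,23.2616)
T_B = V + ((C−V)·d_B)·d_B = V + 5.9744·d_B = (4.6578,17.8931)
sweep = 180° − θ = 102.3576°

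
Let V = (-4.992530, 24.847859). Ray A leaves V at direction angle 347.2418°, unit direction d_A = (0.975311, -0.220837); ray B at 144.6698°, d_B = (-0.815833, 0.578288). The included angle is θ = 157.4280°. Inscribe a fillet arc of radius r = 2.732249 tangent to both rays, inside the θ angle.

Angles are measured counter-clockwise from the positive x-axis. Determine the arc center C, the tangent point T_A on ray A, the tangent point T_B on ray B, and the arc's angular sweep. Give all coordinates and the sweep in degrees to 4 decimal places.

center=(-3.8573,27.3922) T_A=(-4.4607,24.7274) T_B=(-5.4374,25.1632) sweep=22.5720

bisector direction at 65.9558° = (0.407441,0.913231)
center distance |VC| = r/sin(θ/2) = 2.732249/sin(78.7140°) = 2.786126
C = V + |VC|·bis = (-3.8573,27.3922)
T_A = V + ((C−V)·d_A)·d_A = V + 0.5453·d_A = (-4.4607,24.7274)
T_B = V + ((C−V)·d_B)·d_B = V + 0.5453·d_B = (-5.4374,25.1632)
sweep = 180° − θ = 22.5720°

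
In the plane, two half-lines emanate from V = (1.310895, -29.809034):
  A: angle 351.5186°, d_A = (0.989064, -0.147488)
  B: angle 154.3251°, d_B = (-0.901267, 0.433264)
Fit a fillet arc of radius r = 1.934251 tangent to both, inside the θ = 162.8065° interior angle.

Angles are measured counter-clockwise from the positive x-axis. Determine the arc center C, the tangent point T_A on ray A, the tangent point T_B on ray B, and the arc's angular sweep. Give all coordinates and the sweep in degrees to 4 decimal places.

bisector direction at 72.9219° = (0.293676,0.955905)
center distance |VC| = r/sin(θ/2) = 1.934251/sin(81.4032°) = 1.956230
C = V + |VC|·bis = (1.8854,-27.9391)
T_A = V + ((C−V)·d_A)·d_A = V + 0.2924·d_A = (1.6001,-29.8522)
T_B = V + ((C−V)·d_B)·d_B = V + 0.2924·d_B = (1.0474,-29.6823)
sweep = 180° − θ = 17.1935°

center=(1.8854,-27.9391) T_A=(1.6001,-29.8522) T_B=(1.0474,-29.6823) sweep=17.1935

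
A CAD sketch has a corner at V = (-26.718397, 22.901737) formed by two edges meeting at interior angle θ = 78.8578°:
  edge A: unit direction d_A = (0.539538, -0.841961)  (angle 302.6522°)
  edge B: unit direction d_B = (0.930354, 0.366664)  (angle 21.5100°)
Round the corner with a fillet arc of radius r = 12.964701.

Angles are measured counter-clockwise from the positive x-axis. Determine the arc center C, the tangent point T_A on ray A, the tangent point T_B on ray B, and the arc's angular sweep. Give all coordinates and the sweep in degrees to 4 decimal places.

center=(-7.2956,16.6213) T_A=(-18.2114,9.6263) T_B=(-12.0493,28.6830) sweep=101.1422

bisector direction at 342.0811° = (0.951493,-0.307671)
center distance |VC| = r/sin(θ/2) = 12.964701/sin(39.4289°) = 20.412988
C = V + |VC|·bis = (-7.2956,16.6213)
T_A = V + ((C−V)·d_A)·d_A = V + 15.7673·d_A = (-18.2114,9.6263)
T_B = V + ((C−V)·d_B)·d_B = V + 15.7673·d_B = (-12.0493,28.6830)
sweep = 180° − θ = 101.1422°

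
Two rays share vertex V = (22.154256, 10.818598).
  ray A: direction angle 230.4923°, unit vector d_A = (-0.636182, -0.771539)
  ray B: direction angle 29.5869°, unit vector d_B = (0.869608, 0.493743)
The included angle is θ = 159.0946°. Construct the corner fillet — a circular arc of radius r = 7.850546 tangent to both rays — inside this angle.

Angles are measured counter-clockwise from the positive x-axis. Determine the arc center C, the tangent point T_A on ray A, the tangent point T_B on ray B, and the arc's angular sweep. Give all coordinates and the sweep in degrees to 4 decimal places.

bisector direction at 310.0396° = (0.643317,-0.765600)
center distance |VC| = r/sin(θ/2) = 7.850546/sin(79.5473°) = 7.983024
C = V + |VC|·bis = (27.2899,4.7068)
T_A = V + ((C−V)·d_A)·d_A = V + 1.4483·d_A = (21.2329,9.7012)
T_B = V + ((C−V)·d_B)·d_B = V + 1.4483·d_B = (23.4137,11.5337)
sweep = 180° − θ = 20.9054°

center=(27.2899,4.7068) T_A=(21.2329,9.7012) T_B=(23.4137,11.5337) sweep=20.9054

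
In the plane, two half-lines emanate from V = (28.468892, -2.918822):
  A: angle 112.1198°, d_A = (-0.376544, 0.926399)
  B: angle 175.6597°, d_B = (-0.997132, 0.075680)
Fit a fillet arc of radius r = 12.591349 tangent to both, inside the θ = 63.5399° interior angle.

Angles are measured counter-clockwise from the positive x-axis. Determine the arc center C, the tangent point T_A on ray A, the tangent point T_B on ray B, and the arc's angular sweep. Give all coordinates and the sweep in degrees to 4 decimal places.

bisector direction at 143.8897° = (-0.807884,0.589341)
center distance |VC| = r/sin(θ/2) = 12.591349/sin(31.7700°) = 23.914740
C = V + |VC|·bis = (9.1485,11.1751)
T_A = V + ((C−V)·d_A)·d_A = V + 20.3316·d_A = (20.8132,15.9163)
T_B = V + ((C−V)·d_B)·d_B = V + 20.3316·d_B = (8.1956,-1.3801)
sweep = 180° − θ = 116.4601°

center=(9.1485,11.1751) T_A=(20.8132,15.9163) T_B=(8.1956,-1.3801) sweep=116.4601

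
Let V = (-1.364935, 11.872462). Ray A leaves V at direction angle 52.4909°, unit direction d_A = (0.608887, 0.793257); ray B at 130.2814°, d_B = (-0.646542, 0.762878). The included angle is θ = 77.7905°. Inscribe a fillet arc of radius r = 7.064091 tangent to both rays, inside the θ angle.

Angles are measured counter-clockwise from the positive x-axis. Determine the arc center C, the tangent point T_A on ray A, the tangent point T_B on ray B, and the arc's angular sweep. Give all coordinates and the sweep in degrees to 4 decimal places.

bisector direction at 91.3862° = (-0.024191,0.999707)
center distance |VC| = r/sin(θ/2) = 7.064091/sin(38.8952°) = 11.250370
C = V + |VC|·bis = (-1.6371,23.1195)
T_A = V + ((C−V)·d_A)·d_A = V + 8.7561·d_A = (3.9665,18.8183)
T_B = V + ((C−V)·d_B)·d_B = V + 8.7561·d_B = (-7.0261,18.5523)
sweep = 180° − θ = 102.2095°

center=(-1.6371,23.1195) T_A=(3.9665,18.8183) T_B=(-7.0261,18.5523) sweep=102.2095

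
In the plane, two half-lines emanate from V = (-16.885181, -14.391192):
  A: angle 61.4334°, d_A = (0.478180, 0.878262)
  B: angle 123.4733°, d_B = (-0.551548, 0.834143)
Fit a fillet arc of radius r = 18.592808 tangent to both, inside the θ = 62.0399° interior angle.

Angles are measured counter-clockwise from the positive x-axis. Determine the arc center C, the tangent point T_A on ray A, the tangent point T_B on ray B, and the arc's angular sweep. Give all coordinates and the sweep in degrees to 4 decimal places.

center=(-18.4296,21.6547) T_A=(-2.1002,12.7640) T_B=(-33.9386,11.3999) sweep=117.9601

bisector direction at 92.4534° = (-0.042806,0.999083)
center distance |VC| = r/sin(θ/2) = 18.592808/sin(31.0200°) = 36.078966
C = V + |VC|·bis = (-18.4296,21.6547)
T_A = V + ((C−V)·d_A)·d_A = V + 30.9192·d_A = (-2.1002,12.7640)
T_B = V + ((C−V)·d_B)·d_B = V + 30.9192·d_B = (-33.9386,11.3999)
sweep = 180° − θ = 117.9601°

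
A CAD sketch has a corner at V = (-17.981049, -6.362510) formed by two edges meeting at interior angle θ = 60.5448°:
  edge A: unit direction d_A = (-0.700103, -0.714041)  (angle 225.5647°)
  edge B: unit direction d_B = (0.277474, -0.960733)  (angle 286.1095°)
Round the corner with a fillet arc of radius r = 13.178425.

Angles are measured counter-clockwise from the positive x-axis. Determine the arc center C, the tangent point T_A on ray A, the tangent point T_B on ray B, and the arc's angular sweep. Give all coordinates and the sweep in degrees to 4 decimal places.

bisector direction at 255.8371° = (-0.244680,-0.969604)
center distance |VC| = r/sin(θ/2) = 13.178425/sin(30.2724°) = 26.141877
C = V + |VC|·bis = (-24.3774,-31.7098)
T_A = V + ((C−V)·d_A)·d_A = V + 22.5771·d_A = (-33.7874,-22.4835)
T_B = V + ((C−V)·d_B)·d_B = V + 22.5771·d_B = (-11.7165,-28.0531)
sweep = 180° − θ = 119.4552°

center=(-24.3774,-31.7098) T_A=(-33.7874,-22.4835) T_B=(-11.7165,-28.0531) sweep=119.4552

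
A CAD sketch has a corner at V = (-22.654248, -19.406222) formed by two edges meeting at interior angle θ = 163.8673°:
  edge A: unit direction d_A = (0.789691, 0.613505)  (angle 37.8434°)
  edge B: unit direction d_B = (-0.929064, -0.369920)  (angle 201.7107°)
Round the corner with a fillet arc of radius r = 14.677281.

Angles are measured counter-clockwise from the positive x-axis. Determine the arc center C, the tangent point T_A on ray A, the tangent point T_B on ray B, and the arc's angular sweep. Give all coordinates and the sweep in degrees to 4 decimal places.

center=(-30.0162,-6.5396) T_A=(-21.0116,-18.1301) T_B=(-24.5868,-20.1757) sweep=16.1327

bisector direction at 119.7770° = (-0.496626,0.867964)
center distance |VC| = r/sin(θ/2) = 14.677281/sin(81.9337°) = 14.823946
C = V + |VC|·bis = (-30.0162,-6.5396)
T_A = V + ((C−V)·d_A)·d_A = V + 2.0801·d_A = (-21.0116,-18.1301)
T_B = V + ((C−V)·d_B)·d_B = V + 2.0801·d_B = (-24.5868,-20.1757)
sweep = 180° − θ = 16.1327°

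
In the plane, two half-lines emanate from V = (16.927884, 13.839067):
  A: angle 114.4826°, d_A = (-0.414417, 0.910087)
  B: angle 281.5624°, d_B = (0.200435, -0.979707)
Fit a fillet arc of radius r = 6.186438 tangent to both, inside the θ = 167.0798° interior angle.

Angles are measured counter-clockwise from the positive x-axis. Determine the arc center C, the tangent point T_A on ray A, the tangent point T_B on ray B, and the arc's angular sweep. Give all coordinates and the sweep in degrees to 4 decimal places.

center=(11.0074,11.9128) T_A=(16.6376,14.4766) T_B=(17.0683,13.1528) sweep=12.9202

bisector direction at 198.0225° = (-0.950935,-0.309390)
center distance |VC| = r/sin(θ/2) = 6.186438/sin(83.5399°) = 6.225970
C = V + |VC|·bis = (11.0074,11.9128)
T_A = V + ((C−V)·d_A)·d_A = V + 0.7005·d_A = (16.6376,14.4766)
T_B = V + ((C−V)·d_B)·d_B = V + 0.7005·d_B = (17.0683,13.1528)
sweep = 180° − θ = 12.9202°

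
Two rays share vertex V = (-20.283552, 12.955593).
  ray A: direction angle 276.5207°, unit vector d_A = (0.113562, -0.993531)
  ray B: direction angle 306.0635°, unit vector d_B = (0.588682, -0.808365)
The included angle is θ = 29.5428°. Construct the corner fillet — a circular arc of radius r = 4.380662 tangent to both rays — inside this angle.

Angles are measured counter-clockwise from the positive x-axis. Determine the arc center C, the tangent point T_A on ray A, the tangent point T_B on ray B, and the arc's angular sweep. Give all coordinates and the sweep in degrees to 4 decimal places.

bisector direction at 291.2921° = (0.363123,-0.931741)
center distance |VC| = r/sin(θ/2) = 4.380662/sin(14.7714°) = 17.181551
C = V + |VC|·bis = (-14.0445,-3.0532)
T_A = V + ((C−V)·d_A)·d_A = V + 16.6137·d_A = (-18.3969,-3.5506)
T_B = V + ((C−V)·d_B)·d_B = V + 16.6137·d_B = (-10.5034,-0.4744)
sweep = 180° − θ = 150.4572°

center=(-14.0445,-3.0532) T_A=(-18.3969,-3.5506) T_B=(-10.5034,-0.4744) sweep=150.4572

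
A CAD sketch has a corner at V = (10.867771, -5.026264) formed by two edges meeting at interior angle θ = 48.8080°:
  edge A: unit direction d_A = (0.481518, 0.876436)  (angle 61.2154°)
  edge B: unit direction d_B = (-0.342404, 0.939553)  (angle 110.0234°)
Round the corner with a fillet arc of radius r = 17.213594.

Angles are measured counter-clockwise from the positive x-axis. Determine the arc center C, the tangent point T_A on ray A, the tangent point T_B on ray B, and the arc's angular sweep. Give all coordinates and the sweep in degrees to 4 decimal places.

bisector direction at 85.6194° = (0.076381,0.997079)
center distance |VC| = r/sin(θ/2) = 17.213594/sin(24.4040°) = 41.662456
C = V + |VC|·bis = (14.0500,36.5145)
T_A = V + ((C−V)·d_A)·d_A = V + 37.9401·d_A = (29.1366,28.2258)
T_B = V + ((C−V)·d_B)·d_B = V + 37.9401·d_B = (-2.1231,30.6205)
sweep = 180° − θ = 131.1920°

center=(14.0500,36.5145) T_A=(29.1366,28.2258) T_B=(-2.1231,30.6205) sweep=131.1920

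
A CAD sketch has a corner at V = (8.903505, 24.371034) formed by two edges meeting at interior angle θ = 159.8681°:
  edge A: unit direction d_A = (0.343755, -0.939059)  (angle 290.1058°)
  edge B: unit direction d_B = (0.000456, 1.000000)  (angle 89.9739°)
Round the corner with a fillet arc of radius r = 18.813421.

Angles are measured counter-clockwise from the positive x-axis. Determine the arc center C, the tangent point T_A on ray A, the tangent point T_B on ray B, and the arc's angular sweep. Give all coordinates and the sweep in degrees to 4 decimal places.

bisector direction at 10.0399° = (0.984687,0.174333)
center distance |VC| = r/sin(θ/2) = 18.813421/sin(79.9340°) = 19.107539
C = V + |VC|·bis = (27.7184,27.7021)
T_A = V + ((C−V)·d_A)·d_A = V + 3.3396·d_A = (10.0515,21.2349)
T_B = V + ((C−V)·d_B)·d_B = V + 3.3396·d_B = (8.9050,27.7107)
sweep = 180° − θ = 20.1319°

center=(27.7184,27.7021) T_A=(10.0515,21.2349) T_B=(8.9050,27.7107) sweep=20.1319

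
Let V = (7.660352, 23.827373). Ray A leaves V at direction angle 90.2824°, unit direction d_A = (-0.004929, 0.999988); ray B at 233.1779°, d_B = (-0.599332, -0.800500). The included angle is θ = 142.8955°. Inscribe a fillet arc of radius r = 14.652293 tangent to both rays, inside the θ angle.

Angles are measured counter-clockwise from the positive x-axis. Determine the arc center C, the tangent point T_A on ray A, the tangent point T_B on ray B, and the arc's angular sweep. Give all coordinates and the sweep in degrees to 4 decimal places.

bisector direction at 161.7302° = (-0.949591,0.313493)
center distance |VC| = r/sin(θ/2) = 14.652293/sin(71.4477°) = 15.455453
C = V + |VC|·bis = (-7.0160,28.6725)
T_A = V + ((C−V)·d_A)·d_A = V + 4.9175·d_A = (7.6361,28.7448)
T_B = V + ((C−V)·d_B)·d_B = V + 4.9175·d_B = (4.7132,19.8910)
sweep = 180° − θ = 37.1045°

center=(-7.0160,28.6725) T_A=(7.6361,28.7448) T_B=(4.7132,19.8910) sweep=37.1045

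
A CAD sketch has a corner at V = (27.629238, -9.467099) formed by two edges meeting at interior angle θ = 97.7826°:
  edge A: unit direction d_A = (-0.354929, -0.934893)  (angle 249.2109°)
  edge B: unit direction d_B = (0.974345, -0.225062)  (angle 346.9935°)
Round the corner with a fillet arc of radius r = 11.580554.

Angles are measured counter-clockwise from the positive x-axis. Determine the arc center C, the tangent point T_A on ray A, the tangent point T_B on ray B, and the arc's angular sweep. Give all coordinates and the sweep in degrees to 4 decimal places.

bisector direction at 298.1022° = (0.471046,-0.882109)
center distance |VC| = r/sin(θ/2) = 11.580554/sin(48.8913°) = 15.369760
C = V + |VC|·bis = (34.8691,-23.0249)
T_A = V + ((C−V)·d_A)·d_A = V + 10.1055·d_A = (24.0425,-18.9146)
T_B = V + ((C−V)·d_B)·d_B = V + 10.1055·d_B = (37.4754,-11.7414)
sweep = 180° − θ = 82.2174°

center=(34.8691,-23.0249) T_A=(24.0425,-18.9146) T_B=(37.4754,-11.7414) sweep=82.2174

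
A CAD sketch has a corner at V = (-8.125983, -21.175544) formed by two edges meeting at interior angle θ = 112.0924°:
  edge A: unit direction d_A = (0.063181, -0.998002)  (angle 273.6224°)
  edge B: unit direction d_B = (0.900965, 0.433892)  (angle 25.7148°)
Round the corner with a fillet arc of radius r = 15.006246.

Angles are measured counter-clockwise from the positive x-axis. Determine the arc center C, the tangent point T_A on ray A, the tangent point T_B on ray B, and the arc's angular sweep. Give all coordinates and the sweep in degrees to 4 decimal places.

bisector direction at 329.6686° = (0.863119,-0.505001)
center distance |VC| = r/sin(θ/2) = 15.006246/sin(56.0462°) = 18.090970
C = V + |VC|·bis = (7.4887,-30.3115)
T_A = V + ((C−V)·d_A)·d_A = V + 10.1042·d_A = (-7.4876,-31.2596)
T_B = V + ((C−V)·d_B)·d_B = V + 10.1042·d_B = (0.9776,-16.7914)
sweep = 180° − θ = 67.9076°

center=(7.4887,-30.3115) T_A=(-7.4876,-31.2596) T_B=(0.9776,-16.7914) sweep=67.9076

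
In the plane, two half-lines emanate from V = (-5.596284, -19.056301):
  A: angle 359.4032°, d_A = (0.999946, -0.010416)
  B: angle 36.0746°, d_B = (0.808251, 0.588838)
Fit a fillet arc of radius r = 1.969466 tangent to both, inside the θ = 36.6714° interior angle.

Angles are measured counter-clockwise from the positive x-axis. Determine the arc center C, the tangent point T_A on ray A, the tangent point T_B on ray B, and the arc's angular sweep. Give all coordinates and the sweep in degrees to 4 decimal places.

center=(0.3666,-17.1488) T_A=(0.3461,-19.1182) T_B=(-0.7931,-15.5570) sweep=143.3286

bisector direction at 17.7389° = (0.952455,0.304680)
center distance |VC| = r/sin(θ/2) = 1.969466/sin(18.3357°) = 6.260542
C = V + |VC|·bis = (0.3666,-17.1488)
T_A = V + ((C−V)·d_A)·d_A = V + 5.9427·d_A = (0.3461,-19.1182)
T_B = V + ((C−V)·d_B)·d_B = V + 5.9427·d_B = (-0.7931,-15.5570)
sweep = 180° − θ = 143.3286°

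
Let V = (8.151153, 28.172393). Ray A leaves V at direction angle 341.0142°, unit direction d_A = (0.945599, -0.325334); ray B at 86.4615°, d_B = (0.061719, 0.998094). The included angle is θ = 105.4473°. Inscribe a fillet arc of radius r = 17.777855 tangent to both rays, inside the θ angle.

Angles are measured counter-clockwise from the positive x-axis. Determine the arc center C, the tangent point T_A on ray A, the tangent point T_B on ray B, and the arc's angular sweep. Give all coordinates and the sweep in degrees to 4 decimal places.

center=(26.7303,40.5809) T_A=(20.9465,23.7701) T_B=(8.9863,41.6781) sweep=74.5527

bisector direction at 33.7379° = (0.831587,0.555394)
center distance |VC| = r/sin(θ/2) = 17.777855/sin(52.7236°) = 22.341748
C = V + |VC|·bis = (26.7303,40.5809)
T_A = V + ((C−V)·d_A)·d_A = V + 13.5315·d_A = (20.9465,23.7701)
T_B = V + ((C−V)·d_B)·d_B = V + 13.5315·d_B = (8.9863,41.6781)
sweep = 180° − θ = 74.5527°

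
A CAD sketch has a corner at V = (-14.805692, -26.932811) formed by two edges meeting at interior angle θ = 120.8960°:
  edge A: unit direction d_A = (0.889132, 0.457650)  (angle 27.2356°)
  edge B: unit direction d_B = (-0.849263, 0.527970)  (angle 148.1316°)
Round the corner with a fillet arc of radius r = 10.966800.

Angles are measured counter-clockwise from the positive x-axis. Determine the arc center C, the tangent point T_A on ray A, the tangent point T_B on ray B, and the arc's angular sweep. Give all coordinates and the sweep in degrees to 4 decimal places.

bisector direction at 87.6836° = (0.040418,0.999183)
center distance |VC| = r/sin(θ/2) = 10.966800/sin(60.4480°) = 12.606844
C = V + |VC|·bis = (-14.2962,-14.3363)
T_A = V + ((C−V)·d_A)·d_A = V + 6.2179·d_A = (-9.2772,-24.0872)
T_B = V + ((C−V)·d_B)·d_B = V + 6.2179·d_B = (-20.0863,-23.6500)
sweep = 180° − θ = 59.1040°

center=(-14.2962,-14.3363) T_A=(-9.2772,-24.0872) T_B=(-20.0863,-23.6500) sweep=59.1040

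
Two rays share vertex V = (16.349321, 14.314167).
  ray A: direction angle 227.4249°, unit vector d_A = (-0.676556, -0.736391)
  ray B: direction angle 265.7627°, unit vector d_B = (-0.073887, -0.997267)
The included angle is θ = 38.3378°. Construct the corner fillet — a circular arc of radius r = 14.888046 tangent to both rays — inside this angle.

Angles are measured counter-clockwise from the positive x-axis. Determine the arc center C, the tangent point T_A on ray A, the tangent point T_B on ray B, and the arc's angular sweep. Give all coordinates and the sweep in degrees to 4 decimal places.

center=(-1.6624,-27.2962) T_A=(-12.6259,-17.2236) T_B=(13.1849,-28.3962) sweep=141.6622

bisector direction at 246.5938° = (-0.397247,-0.917712)
center distance |VC| = r/sin(θ/2) = 14.888046/sin(19.1689°) = 45.341449
C = V + |VC|·bis = (-1.6624,-27.2962)
T_A = V + ((C−V)·d_A)·d_A = V + 42.8275·d_A = (-12.6259,-17.2236)
T_B = V + ((C−V)·d_B)·d_B = V + 42.8275·d_B = (13.1849,-28.3962)
sweep = 180° − θ = 141.6622°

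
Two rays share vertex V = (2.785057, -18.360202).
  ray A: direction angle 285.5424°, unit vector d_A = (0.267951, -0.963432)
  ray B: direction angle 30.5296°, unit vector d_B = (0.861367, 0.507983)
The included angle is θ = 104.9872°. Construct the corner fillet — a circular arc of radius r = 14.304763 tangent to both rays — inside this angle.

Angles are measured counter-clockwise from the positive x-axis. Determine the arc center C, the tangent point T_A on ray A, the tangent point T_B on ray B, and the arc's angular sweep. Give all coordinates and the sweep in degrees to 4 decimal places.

bisector direction at 338.0360° = (0.927419,-0.374024)
center distance |VC| = r/sin(θ/2) = 14.304763/sin(52.4936°) = 18.032305
C = V + |VC|·bis = (19.5086,-25.1047)
T_A = V + ((C−V)·d_A)·d_A = V + 10.9790·d_A = (5.7269,-28.9377)
T_B = V + ((C−V)·d_B)·d_B = V + 10.9790·d_B = (12.2420,-12.7831)
sweep = 180° − θ = 75.0128°

center=(19.5086,-25.1047) T_A=(5.7269,-28.9377) T_B=(12.2420,-12.7831) sweep=75.0128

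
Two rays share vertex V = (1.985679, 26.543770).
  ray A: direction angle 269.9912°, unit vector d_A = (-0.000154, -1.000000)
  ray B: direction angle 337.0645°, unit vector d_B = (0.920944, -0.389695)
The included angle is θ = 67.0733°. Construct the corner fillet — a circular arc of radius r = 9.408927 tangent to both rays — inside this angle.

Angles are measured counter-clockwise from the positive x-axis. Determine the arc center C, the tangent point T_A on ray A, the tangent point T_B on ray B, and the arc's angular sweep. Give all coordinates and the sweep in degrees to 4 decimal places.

bisector direction at 303.5279° = (0.552342,-0.833617)
center distance |VC| = r/sin(θ/2) = 9.408927/sin(33.5367°) = 17.030648
C = V + |VC|·bis = (11.3924,12.3467)
T_A = V + ((C−V)·d_A)·d_A = V + 14.1956·d_A = (1.9835,12.3482)
T_B = V + ((C−V)·d_B)·d_B = V + 14.1956·d_B = (15.0590,21.0118)
sweep = 180° − θ = 112.9267°

center=(11.3924,12.3467) T_A=(1.9835,12.3482) T_B=(15.0590,21.0118) sweep=112.9267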